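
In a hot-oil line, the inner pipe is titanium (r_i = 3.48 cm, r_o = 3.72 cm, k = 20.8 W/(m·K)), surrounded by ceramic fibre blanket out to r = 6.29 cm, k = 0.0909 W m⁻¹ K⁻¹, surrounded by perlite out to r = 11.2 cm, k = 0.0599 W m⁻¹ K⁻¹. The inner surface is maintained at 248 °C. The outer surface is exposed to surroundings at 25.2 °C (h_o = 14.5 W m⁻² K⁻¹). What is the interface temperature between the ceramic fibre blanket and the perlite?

T = 168 °C

Series thermal resistances, inner to outer:
  R'_titanium = ln(0.0372/0.0348)/(2πk) = 0.06669/(2π·20.8) = 5.103×10^-4 m·K/W
  R'_ceramic fibre blanket = ln(0.0629/0.0372)/(2πk) = 0.5252/(2π·0.0909) = 0.9196 m·K/W
  R'_perlite = ln(0.112/0.0629)/(2πk) = 0.5770/(2π·0.0599) = 1.533 m·K/W
  R'_conv,out = 1/(2πr h) = 1/(2π·0.112·14.5) = 0.09800 m·K/W
ΣR = 5.103×10^-4 + 0.9196 + 1.533 + 0.09800 = 2.551 m·K/W
Q' = ΔT/ΣR = (248 °C − 25.2 °C)/2.551 = 87.34 W/m
From the inner boundary to the ceramic fibre blanket/perlite interface, ΣR_partial = 0.9201 m·K/W.
T_interface = T_in − Q'·ΣR_partial = 248 °C − (87.34)(0.9201) = 168 °C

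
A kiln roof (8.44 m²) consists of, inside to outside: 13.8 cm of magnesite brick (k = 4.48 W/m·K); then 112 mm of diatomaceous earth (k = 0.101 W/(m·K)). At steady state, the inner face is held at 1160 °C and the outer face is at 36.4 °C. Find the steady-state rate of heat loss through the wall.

Resistance network (inner→outer):
  R_magnesite brick = L/(kA) = 0.138/(4.48·8.44) = 0.003650 K/W
  R_diatomaceous earth = L/(kA) = 0.112/(0.101·8.44) = 0.1314 K/W
ΣR = 0.003650 + 0.1314 = 0.1350 K/W
Q = ΔT/ΣR = (1160 °C − 36.4 °C)/0.1350 = 8320 W

Q = 8320 W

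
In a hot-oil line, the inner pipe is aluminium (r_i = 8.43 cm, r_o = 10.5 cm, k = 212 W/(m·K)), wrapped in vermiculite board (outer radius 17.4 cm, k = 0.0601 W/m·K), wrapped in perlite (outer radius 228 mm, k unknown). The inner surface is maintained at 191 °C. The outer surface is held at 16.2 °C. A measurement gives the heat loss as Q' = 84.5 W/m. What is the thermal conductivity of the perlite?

k = 0.0589 W/m·K

ΣR = ΔT/Q' = |191 − 16.2|/84.5 = 2.069 m·K/W
Known resistances:
  R'_aluminium = ln(0.105/0.0843)/(2πk) = 0.2196/(2π·212) = 1.648×10^-4 m·K/W
  R'_vermiculite board = ln(0.174/0.105)/(2πk) = 0.5051/(2π·0.0601) = 1.338 m·K/W
R_perlite = ΣR − ΣR_known = 2.069 − 1.338 = 0.7310 m·K/W
ln(r₂/r₁)/(2πk) = 0.7310 ⇒ k = 0.2703/(2π·0.7310) = 0.0589 W/m·K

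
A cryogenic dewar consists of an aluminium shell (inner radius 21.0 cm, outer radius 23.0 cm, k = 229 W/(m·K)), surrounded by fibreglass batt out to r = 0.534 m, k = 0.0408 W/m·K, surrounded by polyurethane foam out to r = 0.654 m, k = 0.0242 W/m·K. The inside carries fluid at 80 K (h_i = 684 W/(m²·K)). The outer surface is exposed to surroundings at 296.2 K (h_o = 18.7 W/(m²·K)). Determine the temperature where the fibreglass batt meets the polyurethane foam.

Series thermal resistances, inner to outer:
  R_conv,in = 1/(4πr²h) = 1/(4π·0.210²·684) = 0.002638 K/W
  R_aluminium = (1/0.210 − 1/0.230)/(4πk) = 0.4141/(4π·229) = 1.439×10^-4 K/W
  R_fibreglass batt = (1/0.230 − 1/0.534)/(4πk) = 2.475/(4π·0.0408) = 4.828 K/W
  R_polyurethane foam = (1/0.534 − 1/0.654)/(4πk) = 0.3436/(4π·0.0242) = 1.130 K/W
  R_conv,out = 1/(4πr²h) = 1/(4π·0.654²·18.7) = 0.009949 K/W
ΣR = 0.002638 + 1.439×10^-4 + 4.828 + 1.130 + 0.009949 = 5.971 K/W
Q = ΔT/ΣR = (80 K − 296.2 K)/5.971 = -36.21 W
From the inner boundary to the fibreglass batt/polyurethane foam interface, ΣR_partial = 4.831 K/W.
T_interface = T_in − Q·ΣR_partial = 80 K − (-36.21)(4.831) = 254.9 K

T = 254.9 K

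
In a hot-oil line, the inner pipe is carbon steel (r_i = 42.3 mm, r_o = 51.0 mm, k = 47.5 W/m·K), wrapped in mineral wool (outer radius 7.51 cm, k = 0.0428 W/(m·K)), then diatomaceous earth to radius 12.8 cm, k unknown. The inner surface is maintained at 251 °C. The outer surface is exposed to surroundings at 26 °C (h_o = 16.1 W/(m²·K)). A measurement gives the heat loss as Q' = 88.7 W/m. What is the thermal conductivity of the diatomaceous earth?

ΣR = ΔT/Q' = |251 − 26|/88.7 = 2.537 m·K/W
Known resistances:
  R'_carbon steel = ln(0.0510/0.0423)/(2πk) = 0.1870/(2π·47.5) = 6.267×10^-4 m·K/W
  R'_mineral wool = ln(0.0751/0.0510)/(2πk) = 0.3870/(2π·0.0428) = 1.439 m·K/W
  R'_conv,out = 1/(2πr h) = 1/(2π·0.128·16.1) = 0.07723 m·K/W
R_diatomaceous earth = ΣR − ΣR_known = 2.537 − 1.517 = 1.020 m·K/W
ln(r₂/r₁)/(2πk) = 1.020 ⇒ k = 0.5332/(2π·1.020) = 0.0832 W/m·K

k = 0.0832 W/m·K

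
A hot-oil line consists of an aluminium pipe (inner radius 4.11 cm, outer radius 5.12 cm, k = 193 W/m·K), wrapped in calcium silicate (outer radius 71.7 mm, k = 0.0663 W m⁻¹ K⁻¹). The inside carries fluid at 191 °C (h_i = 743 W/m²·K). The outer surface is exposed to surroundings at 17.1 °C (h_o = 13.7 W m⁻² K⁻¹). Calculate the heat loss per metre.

Q' = 178 W/m

Series thermal resistances, inner to outer:
  R'_conv,in = 1/(2πr h) = 1/(2π·0.0411·743) = 0.005212 m·K/W
  R'_aluminium = ln(0.0512/0.0411)/(2πk) = 0.2197/(2π·193) = 1.812×10^-4 m·K/W
  R'_calcium silicate = ln(0.0717/0.0512)/(2πk) = 0.3368/(2π·0.0663) = 0.8084 m·K/W
  R'_conv,out = 1/(2πr h) = 1/(2π·0.0717·13.7) = 0.1620 m·K/W
ΣR = 0.005212 + 1.812×10^-4 + 0.8084 + 0.1620 = 0.9758 m·K/W
Q' = ΔT/ΣR = (191 °C − 17.1 °C)/0.9758 = 178 W/m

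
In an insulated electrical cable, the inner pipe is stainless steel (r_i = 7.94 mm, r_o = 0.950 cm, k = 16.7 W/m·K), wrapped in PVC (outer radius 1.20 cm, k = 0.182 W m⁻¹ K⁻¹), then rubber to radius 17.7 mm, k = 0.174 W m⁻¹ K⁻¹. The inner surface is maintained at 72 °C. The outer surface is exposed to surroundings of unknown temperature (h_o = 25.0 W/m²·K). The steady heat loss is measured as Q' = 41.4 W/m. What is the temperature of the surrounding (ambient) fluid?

T_out = 33.9 °C

Sum the resistances:
  R'_stainless steel = ln(0.00950/0.00794)/(2πk) = 0.1794/(2π·16.7) = 0.001710 m·K/W
  R'_PVC = ln(0.0120/0.00950)/(2πk) = 0.2336/(2π·0.182) = 0.2043 m·K/W
  R'_rubber = ln(0.0177/0.0120)/(2πk) = 0.3887/(2π·0.174) = 0.3555 m·K/W
  R'_conv,out = 1/(2πr h) = 1/(2π·0.0177·25.0) = 0.3597 m·K/W
ΣR = 0.9212 m·K/W
ΔT = Q'·ΣR = 41.4 × 0.9212 = 38.14 K
Heat flows outward, so T_out = T_in − ΔT = 72 − 38.14 = 33.9 °C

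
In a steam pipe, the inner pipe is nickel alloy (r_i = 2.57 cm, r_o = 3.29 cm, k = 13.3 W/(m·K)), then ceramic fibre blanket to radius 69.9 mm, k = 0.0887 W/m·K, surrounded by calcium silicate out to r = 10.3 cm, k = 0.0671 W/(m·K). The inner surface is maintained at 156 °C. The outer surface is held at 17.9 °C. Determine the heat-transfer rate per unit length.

Series thermal resistances, inner to outer:
  R'_nickel alloy = ln(0.0329/0.0257)/(2πk) = 0.2470/(2π·13.3) = 0.002956 m·K/W
  R'_ceramic fibre blanket = ln(0.0699/0.0329)/(2πk) = 0.7536/(2π·0.0887) = 1.352 m·K/W
  R'_calcium silicate = ln(0.103/0.0699)/(2πk) = 0.3877/(2π·0.0671) = 0.9195 m·K/W
ΣR = 0.002956 + 1.352 + 0.9195 = 2.274 m·K/W
Q' = ΔT/ΣR = (156 °C − 17.9 °C)/2.274 = 60.7 W/m

Q' = 60.7 W/m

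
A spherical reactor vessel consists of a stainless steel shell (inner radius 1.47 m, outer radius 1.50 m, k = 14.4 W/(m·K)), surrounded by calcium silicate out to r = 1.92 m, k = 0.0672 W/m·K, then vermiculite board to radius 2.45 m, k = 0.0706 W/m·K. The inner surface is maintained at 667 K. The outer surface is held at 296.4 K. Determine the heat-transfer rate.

Q = 1240 W

Resistance network (inner→outer):
  R_stainless steel = (1/1.47 − 1/1.50)/(4πk) = 0.01361/(4π·14.4) = 7.519×10^-5 K/W
  R_calcium silicate = (1/1.50 − 1/1.92)/(4πk) = 0.1458/(4π·0.0672) = 0.1727 K/W
  R_vermiculite board = (1/1.92 − 1/2.45)/(4πk) = 0.1127/(4π·0.0706) = 0.1270 K/W
ΣR = 7.519×10^-5 + 0.1727 + 0.1270 = 0.2998 K/W
Q = ΔT/ΣR = (667 K − 296.4 K)/0.2998 = 1240 W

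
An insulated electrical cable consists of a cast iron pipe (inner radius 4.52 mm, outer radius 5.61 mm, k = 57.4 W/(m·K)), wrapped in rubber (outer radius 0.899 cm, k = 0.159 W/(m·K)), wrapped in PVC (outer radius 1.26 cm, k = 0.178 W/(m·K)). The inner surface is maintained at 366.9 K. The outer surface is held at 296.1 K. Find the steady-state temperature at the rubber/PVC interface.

Treat each layer as a resistance in series:
  R'_cast iron = ln(0.00561/0.00452)/(2πk) = 0.2160/(2π·57.4) = 5.990×10^-4 m·K/W
  R'_rubber = ln(0.00899/0.00561)/(2πk) = 0.4716/(2π·0.159) = 0.4720 m·K/W
  R'_PVC = ln(0.0126/0.00899)/(2πk) = 0.3376/(2π·0.178) = 0.3018 m·K/W
ΣR = 5.990×10^-4 + 0.4720 + 0.3018 = 0.7744 m·K/W
Q' = ΔT/ΣR = (366.9 K − 296.1 K)/0.7744 = 91.43 W/m
From the inner boundary to the rubber/PVC interface, ΣR_partial = 0.4726 m·K/W.
T_interface = T_in − Q'·ΣR_partial = 366.9 K − (91.43)(0.4726) = 323.7 K

T = 323.7 K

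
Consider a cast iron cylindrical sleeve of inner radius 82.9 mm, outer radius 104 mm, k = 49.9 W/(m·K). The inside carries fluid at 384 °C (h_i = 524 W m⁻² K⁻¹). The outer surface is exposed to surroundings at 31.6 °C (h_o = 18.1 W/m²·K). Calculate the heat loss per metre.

Q' = 3.96 kW/m

Resistance network (inner→outer):
  R'_conv,in = 1/(2πr h) = 1/(2π·0.0829·524) = 0.003664 m·K/W
  R'_cast iron = ln(0.104/0.0829)/(2πk) = 0.2268/(2π·49.9) = 7.232×10^-4 m·K/W
  R'_conv,out = 1/(2πr h) = 1/(2π·0.104·18.1) = 0.08455 m·K/W
ΣR = 0.003664 + 7.232×10^-4 + 0.08455 = 0.08894 m·K/W
Q' = ΔT/ΣR = (384 °C − 31.6 °C)/0.08894 = 3960 W/m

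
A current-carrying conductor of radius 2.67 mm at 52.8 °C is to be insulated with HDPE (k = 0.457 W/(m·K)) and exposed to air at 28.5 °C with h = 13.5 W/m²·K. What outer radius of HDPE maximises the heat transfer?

For a cylinder, r_cr = k_ins/h = 0.457/13.5 = 0.0339 m = 3.39 cm

r_cr = 3.39 cm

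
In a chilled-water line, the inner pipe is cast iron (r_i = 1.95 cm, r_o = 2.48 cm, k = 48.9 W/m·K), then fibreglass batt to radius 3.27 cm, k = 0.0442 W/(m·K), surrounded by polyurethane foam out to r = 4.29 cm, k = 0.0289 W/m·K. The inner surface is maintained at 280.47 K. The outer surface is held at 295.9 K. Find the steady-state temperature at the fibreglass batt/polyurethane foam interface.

Series thermal resistances, inner to outer:
  R'_cast iron = ln(0.0248/0.0195)/(2πk) = 0.2404/(2π·48.9) = 7.825×10^-4 m·K/W
  R'_fibreglass batt = ln(0.0327/0.0248)/(2πk) = 0.2765/(2π·0.0442) = 0.9957 m·K/W
  R'_polyurethane foam = ln(0.0429/0.0327)/(2πk) = 0.2715/(2π·0.0289) = 1.495 m·K/W
ΣR = 7.825×10^-4 + 0.9957 + 1.495 = 2.491 m·K/W
Q' = ΔT/ΣR = (280.47 K − 295.9 K)/2.491 = -6.194 W/m
From the inner boundary to the fibreglass batt/polyurethane foam interface, ΣR_partial = 0.9965 m·K/W.
T_interface = T_in − Q'·ΣR_partial = 280.47 K − (-6.194)(0.9965) = 286.6 K

T = 286.6 K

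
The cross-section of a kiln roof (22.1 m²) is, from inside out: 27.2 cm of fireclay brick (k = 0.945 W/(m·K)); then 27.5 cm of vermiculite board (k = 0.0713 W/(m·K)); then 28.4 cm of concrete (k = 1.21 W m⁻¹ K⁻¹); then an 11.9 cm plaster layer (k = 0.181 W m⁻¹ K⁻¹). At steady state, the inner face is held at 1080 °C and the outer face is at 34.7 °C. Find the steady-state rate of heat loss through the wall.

Series thermal resistances, inner to outer:
  R_fireclay brick = L/(kA) = 0.272/(0.945·22.1) = 0.01302 K/W
  R_vermiculite board = L/(kA) = 0.275/(0.0713·22.1) = 0.1745 K/W
  R_concrete = L/(kA) = 0.284/(1.21·22.1) = 0.01062 K/W
  R_plaster = L/(kA) = 0.119/(0.181·22.1) = 0.02975 K/W
ΣR = 0.01302 + 0.1745 + 0.01062 + 0.02975 = 0.2279 K/W
Q = ΔT/ΣR = (1080 °C − 34.7 °C)/0.2279 = 4590 W

Q = 4.59 kW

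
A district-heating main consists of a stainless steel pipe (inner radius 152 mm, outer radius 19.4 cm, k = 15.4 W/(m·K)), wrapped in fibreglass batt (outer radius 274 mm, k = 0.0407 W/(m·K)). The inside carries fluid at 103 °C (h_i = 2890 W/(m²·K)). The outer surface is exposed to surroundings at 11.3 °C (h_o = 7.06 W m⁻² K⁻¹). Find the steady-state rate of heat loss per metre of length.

Q' = 63.9 W/m

Resistance network (inner→outer):
  R'_conv,in = 1/(2πr h) = 1/(2π·0.152·2890) = 3.623×10^-4 m·K/W
  R'_stainless steel = ln(0.194/0.152)/(2πk) = 0.2440/(2π·15.4) = 0.002521 m·K/W
  R'_fibreglass batt = ln(0.274/0.194)/(2πk) = 0.3453/(2π·0.0407) = 1.350 m·K/W
  R'_conv,out = 1/(2πr h) = 1/(2π·0.274·7.06) = 0.08227 m·K/W
ΣR = 3.623×10^-4 + 0.002521 + 1.350 + 0.08227 = 1.435 m·K/W
Q' = ΔT/ΣR = (103 °C − 11.3 °C)/1.435 = 63.9 W/m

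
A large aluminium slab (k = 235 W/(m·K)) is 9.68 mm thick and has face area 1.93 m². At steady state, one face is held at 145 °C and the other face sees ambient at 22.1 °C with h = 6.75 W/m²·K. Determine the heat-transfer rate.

Q = 1600 W

Treat each layer as a resistance in series:
  R_aluminium = L/(kA) = 0.00968/(235·1.93) = 2.134×10^-5 K/W
  R_conv,out = 1/(hA) = 1/(6.75·1.93) = 0.07676 K/W
ΣR = 2.134×10^-5 + 0.07676 = 0.07678 K/W
Q = ΔT/ΣR = (145 °C − 22.1 °C)/0.07678 = 1600 W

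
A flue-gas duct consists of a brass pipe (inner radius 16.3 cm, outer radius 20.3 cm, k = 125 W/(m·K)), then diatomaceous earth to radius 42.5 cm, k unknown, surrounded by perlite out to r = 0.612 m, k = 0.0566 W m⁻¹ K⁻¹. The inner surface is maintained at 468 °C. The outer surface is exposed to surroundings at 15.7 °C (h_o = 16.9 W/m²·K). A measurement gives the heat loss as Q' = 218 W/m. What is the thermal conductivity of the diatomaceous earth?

k = 0.114 W/m·K

ΣR = ΔT/Q' = |468 − 15.7|/218 = 2.075 m·K/W
Known resistances:
  R'_brass = ln(0.203/0.163)/(2πk) = 0.2195/(2π·125) = 2.794×10^-4 m·K/W
  R'_perlite = ln(0.612/0.425)/(2πk) = 0.3646/(2π·0.0566) = 1.025 m·K/W
  R'_conv,out = 1/(2πr h) = 1/(2π·0.612·16.9) = 0.01539 m·K/W
R_diatomaceous earth = ΣR − ΣR_known = 2.075 − 1.041 = 1.034 m·K/W
ln(r₂/r₁)/(2πk) = 1.034 ⇒ k = 0.7389/(2π·1.034) = 0.114 W/m·K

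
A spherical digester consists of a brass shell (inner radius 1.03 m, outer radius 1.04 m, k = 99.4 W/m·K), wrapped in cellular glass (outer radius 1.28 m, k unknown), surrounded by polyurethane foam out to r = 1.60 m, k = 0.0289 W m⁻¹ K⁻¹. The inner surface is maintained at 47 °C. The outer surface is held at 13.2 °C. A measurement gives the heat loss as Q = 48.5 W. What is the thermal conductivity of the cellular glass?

k = 0.0538 W/m·K

ΣR = ΔT/Q = |47 − 13.2|/48.5 = 0.6969 K/W
Known resistances:
  R_brass = (1/1.03 − 1/1.04)/(4πk) = 0.009335/(4π·99.4) = 7.474×10^-6 K/W
  R_polyurethane foam = (1/1.28 − 1/1.60)/(4πk) = 0.1562/(4π·0.0289) = 0.4302 K/W
R_cellular glass = ΣR − ΣR_known = 0.6969 − 0.4302 = 0.2667 K/W
(1/r₁−1/r₂)/(4πk) = 0.2667 ⇒ k = 0.1803/(4π·0.2667) = 0.0538 W/m·K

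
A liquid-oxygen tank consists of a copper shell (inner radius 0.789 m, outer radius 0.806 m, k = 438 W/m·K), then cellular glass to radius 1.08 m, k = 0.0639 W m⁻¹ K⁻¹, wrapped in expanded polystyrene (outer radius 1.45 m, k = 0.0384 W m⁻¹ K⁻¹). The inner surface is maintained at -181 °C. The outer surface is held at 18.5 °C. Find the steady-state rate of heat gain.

Q = 226 W

Resistance network (inner→outer):
  R_copper = (1/0.789 − 1/0.806)/(4πk) = 0.02673/(4π·438) = 4.857×10^-6 K/W
  R_cellular glass = (1/0.806 − 1/1.08)/(4πk) = 0.3148/(4π·0.0639) = 0.3920 K/W
  R_expanded polystyrene = (1/1.08 − 1/1.45)/(4πk) = 0.2363/(4π·0.0384) = 0.4896 K/W
ΣR = 4.857×10^-6 + 0.3920 + 0.4896 = 0.8816 K/W
Q = ΔT/ΣR = (-181 °C − 18.5 °C)/0.8816 = -226 W
(Negative Q ⇒ heat flows inward; heat gain = 226 W.)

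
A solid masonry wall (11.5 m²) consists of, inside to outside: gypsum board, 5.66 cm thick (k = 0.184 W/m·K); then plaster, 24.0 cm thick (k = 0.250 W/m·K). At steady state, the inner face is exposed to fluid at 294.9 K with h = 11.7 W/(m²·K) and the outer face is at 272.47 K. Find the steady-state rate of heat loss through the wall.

Resistance network (inner→outer):
  R_conv,in = 1/(hA) = 1/(11.7·11.5) = 0.007432 K/W
  R_gypsum board = L/(kA) = 0.0566/(0.184·11.5) = 0.02675 K/W
  R_plaster = L/(kA) = 0.240/(0.250·11.5) = 0.08348 K/W
ΣR = 0.007432 + 0.02675 + 0.08348 = 0.1177 K/W
Q = ΔT/ΣR = (294.9 K − 272.47 K)/0.1177 = 191 W

Q = 191 W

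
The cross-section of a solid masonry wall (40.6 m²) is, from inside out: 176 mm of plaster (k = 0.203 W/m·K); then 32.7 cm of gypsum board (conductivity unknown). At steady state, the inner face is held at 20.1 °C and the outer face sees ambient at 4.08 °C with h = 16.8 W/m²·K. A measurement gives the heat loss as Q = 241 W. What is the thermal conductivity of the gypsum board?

k = 0.185 W/m·K

ΣR = ΔT/Q = |20.1 − 4.08|/241 = 0.06647 K/W
Known resistances:
  R_plaster = L/(kA) = 0.176/(0.203·40.6) = 0.02135 K/W
  R_conv,out = 1/(hA) = 1/(16.8·40.6) = 0.001466 K/W
R_gypsum board = ΣR − ΣR_known = 0.06647 − 0.02282 = 0.04365 K/W
L/(kA) = 0.04365 ⇒ k = 0.327/(0.04365·40.6) = 0.185 W/m·K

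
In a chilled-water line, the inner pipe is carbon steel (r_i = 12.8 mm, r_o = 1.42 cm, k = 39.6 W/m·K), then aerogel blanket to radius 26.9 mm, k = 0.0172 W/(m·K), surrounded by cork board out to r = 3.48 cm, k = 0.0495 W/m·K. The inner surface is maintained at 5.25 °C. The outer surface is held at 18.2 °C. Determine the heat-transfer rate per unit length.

Q' = 1.92 W/m

Series thermal resistances, inner to outer:
  R'_carbon steel = ln(0.0142/0.0128)/(2πk) = 0.1038/(2π·39.6) = 4.172×10^-4 m·K/W
  R'_aerogel blanket = ln(0.0269/0.0142)/(2πk) = 0.6389/(2π·0.0172) = 5.912 m·K/W
  R'_cork board = ln(0.0348/0.0269)/(2πk) = 0.2575/(2π·0.0495) = 0.8279 m·K/W
ΣR = 4.172×10^-4 + 5.912 + 0.8279 = 6.740 m·K/W
Q' = ΔT/ΣR = (5.25 °C − 18.2 °C)/6.740 = -1.92 W/m
(Negative Q' ⇒ heat flows inward; heat gain = 1.92 W/m.)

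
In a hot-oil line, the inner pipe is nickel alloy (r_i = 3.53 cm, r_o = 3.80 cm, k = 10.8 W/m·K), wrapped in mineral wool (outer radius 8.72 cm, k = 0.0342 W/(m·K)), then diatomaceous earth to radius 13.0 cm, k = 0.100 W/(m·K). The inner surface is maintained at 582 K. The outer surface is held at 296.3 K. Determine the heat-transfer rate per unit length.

Q' = 63.5 W/m

Series thermal resistances, inner to outer:
  R'_nickel alloy = ln(0.0380/0.0353)/(2πk) = 0.07370/(2π·10.8) = 0.001086 m·K/W
  R'_mineral wool = ln(0.0872/0.0380)/(2πk) = 0.8306/(2π·0.0342) = 3.865 m·K/W
  R'_diatomaceous earth = ln(0.130/0.0872)/(2πk) = 0.3993/(2π·0.100) = 0.6356 m·K/W
ΣR = 0.001086 + 3.865 + 0.6356 = 4.502 m·K/W
Q' = ΔT/ΣR = (582 K − 296.3 K)/4.502 = 63.5 W/m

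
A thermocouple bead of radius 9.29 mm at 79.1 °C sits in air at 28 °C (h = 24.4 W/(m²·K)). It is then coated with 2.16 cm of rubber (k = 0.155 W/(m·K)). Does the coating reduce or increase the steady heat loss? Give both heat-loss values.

Critical radius for a sphere: r_cr = 2k/h = 0.0127 m = 1.27 cm.
Outer radius after coating: r₂ = 0.00929 + 0.0216 = 0.03089 m.
r₁ < r_cr < r₂: heat loss rises to a maximum at r_cr then falls. Whether the coating helps depends on whether Q(r₂) has dropped back below Q(r₁).
Bare: R = 1/(4πr₁²h) = 37.79 K/W; Q = 51.1/37.79 = 1.35 W.
Coated: R = R_cond + R_conv = 42.06 K/W; Q = 51.1/42.06 = 1.21 W.

reduces: 1.35 → 1.21 W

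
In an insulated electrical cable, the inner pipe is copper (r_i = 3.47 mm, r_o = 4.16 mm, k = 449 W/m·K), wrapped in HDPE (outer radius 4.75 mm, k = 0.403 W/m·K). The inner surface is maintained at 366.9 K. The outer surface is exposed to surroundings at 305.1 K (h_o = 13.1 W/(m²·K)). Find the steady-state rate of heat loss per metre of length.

Q' = 23.7 W/m

Treat each layer as a resistance in series:
  R'_copper = ln(0.00416/0.00347)/(2πk) = 0.1814/(2π·449) = 6.429×10^-5 m·K/W
  R'_HDPE = ln(0.00475/0.00416)/(2πk) = 0.1326/(2π·0.403) = 0.05238 m·K/W
  R'_conv,out = 1/(2πr h) = 1/(2π·0.00475·13.1) = 2.558 m·K/W
ΣR = 6.429×10^-5 + 0.05238 + 2.558 = 2.610 m·K/W
Q' = ΔT/ΣR = (366.9 K − 305.1 K)/2.610 = 23.7 W/m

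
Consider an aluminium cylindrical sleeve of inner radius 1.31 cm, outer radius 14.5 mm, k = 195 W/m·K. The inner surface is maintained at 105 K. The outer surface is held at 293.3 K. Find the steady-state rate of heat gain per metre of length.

Q' = 2πk·ΔT/ln(r₂/r₁) = 2π × 195 × 188.3 / ln(0.0145/0.0131) = 2.27×10^6 W/m

Q' = 2.27×10^6 W/m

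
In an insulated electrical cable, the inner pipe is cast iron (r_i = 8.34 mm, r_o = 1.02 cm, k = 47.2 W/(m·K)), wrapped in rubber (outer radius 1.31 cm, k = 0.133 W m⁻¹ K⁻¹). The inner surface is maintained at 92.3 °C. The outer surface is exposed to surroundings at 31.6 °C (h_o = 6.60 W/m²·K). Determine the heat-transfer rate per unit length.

Series thermal resistances, inner to outer:
  R'_cast iron = ln(0.0102/0.00834)/(2πk) = 0.2013/(2π·47.2) = 6.789×10^-4 m·K/W
  R'_rubber = ln(0.0131/0.0102)/(2πk) = 0.2502/(2π·0.133) = 0.2994 m·K/W
  R'_conv,out = 1/(2πr h) = 1/(2π·0.0131·6.60) = 1.841 m·K/W
ΣR = 6.789×10^-4 + 0.2994 + 1.841 = 2.141 m·K/W
Q' = ΔT/ΣR = (92.3 °C − 31.6 °C)/2.141 = 28.4 W/m

Q' = 28.4 W/m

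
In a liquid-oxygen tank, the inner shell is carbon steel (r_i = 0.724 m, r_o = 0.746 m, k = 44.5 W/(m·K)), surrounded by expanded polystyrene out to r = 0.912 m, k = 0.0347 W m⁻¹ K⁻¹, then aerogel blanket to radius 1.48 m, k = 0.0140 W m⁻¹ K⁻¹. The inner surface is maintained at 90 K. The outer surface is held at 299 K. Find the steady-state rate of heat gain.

Series thermal resistances, inner to outer:
  R_carbon steel = (1/0.724 − 1/0.746)/(4πk) = 0.04073/(4π·44.5) = 7.284×10^-5 K/W
  R_expanded polystyrene = (1/0.746 − 1/0.912)/(4πk) = 0.2440/(4π·0.0347) = 0.5595 K/W
  R_aerogel blanket = (1/0.912 − 1/1.48)/(4πk) = 0.4208/(4π·0.0140) = 2.392 K/W
ΣR = 7.284×10^-5 + 0.5595 + 2.392 = 2.952 K/W
Q = ΔT/ΣR = (90 K − 299 K)/2.952 = -70.8 W
(Negative Q ⇒ heat flows inward; heat gain = 70.8 W.)

Q = 70.8 W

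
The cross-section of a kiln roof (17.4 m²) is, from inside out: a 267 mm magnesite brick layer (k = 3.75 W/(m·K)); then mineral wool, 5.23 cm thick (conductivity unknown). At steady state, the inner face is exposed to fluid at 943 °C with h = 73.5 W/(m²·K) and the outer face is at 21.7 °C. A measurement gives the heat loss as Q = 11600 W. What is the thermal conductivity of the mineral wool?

ΣR = ΔT/Q = |943 − 21.7|/11600 = 0.07942 K/W
Known resistances:
  R_conv,in = 1/(hA) = 1/(73.5·17.4) = 7.819×10^-4 K/W
  R_magnesite brick = L/(kA) = 0.267/(3.75·17.4) = 0.004092 K/W
R_mineral wool = ΣR − ΣR_known = 0.07942 − 0.004874 = 0.07455 K/W
L/(kA) = 0.07455 ⇒ k = 0.0523/(0.07455·17.4) = 0.0403 W/m·K

k = 0.0403 W/m·K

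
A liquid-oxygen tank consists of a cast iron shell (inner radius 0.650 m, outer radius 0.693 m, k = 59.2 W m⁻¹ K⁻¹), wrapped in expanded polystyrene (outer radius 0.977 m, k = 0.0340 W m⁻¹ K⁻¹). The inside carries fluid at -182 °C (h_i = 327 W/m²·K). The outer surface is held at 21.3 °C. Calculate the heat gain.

Series thermal resistances, inner to outer:
  R_conv,in = 1/(4πr²h) = 1/(4π·0.650²·327) = 5.760×10^-4 K/W
  R_cast iron = (1/0.650 − 1/0.693)/(4πk) = 0.09546/(4π·59.2) = 1.283×10^-4 K/W
  R_expanded polystyrene = (1/0.693 − 1/0.977)/(4πk) = 0.4195/(4π·0.0340) = 0.9818 K/W
ΣR = 5.760×10^-4 + 1.283×10^-4 + 0.9818 = 0.9825 K/W
Q = ΔT/ΣR = (-182 °C − 21.3 °C)/0.9825 = -207 W
(Negative Q ⇒ heat flows inward; heat gain = 207 W.)

Q = 207 W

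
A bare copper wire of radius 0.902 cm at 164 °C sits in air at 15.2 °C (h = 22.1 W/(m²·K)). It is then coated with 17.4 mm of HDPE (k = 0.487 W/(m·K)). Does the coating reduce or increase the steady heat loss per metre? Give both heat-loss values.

increases: 186 → 239 W/m

Critical radius for a cylinder: r_cr = k/h = 0.0220 m = 2.20 cm.
Outer radius after coating: r₂ = 0.00902 + 0.0174 = 0.02642 m.
r₁ < r_cr < r₂: heat loss rises to a maximum at r_cr then falls. Whether the coating helps depends on whether Q(r₂) has dropped back below Q(r₁).
Bare: R = 1/(2πr₁h) = 0.7984 m·K/W; Q = 148.8/0.7984 = 186 W/m.
Coated: R = R_cond + R_conv = 0.6238 m·K/W; Q = 148.8/0.6238 = 239 W/m.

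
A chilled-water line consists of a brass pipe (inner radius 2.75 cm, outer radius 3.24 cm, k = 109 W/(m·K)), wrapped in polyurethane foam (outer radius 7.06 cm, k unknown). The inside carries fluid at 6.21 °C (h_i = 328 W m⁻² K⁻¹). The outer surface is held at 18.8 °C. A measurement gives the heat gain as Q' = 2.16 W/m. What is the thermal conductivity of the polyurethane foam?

ΣR = ΔT/Q' = |6.21 − 18.8|/2.16 = 5.829 m·K/W
Known resistances:
  R'_conv,in = 1/(2πr h) = 1/(2π·0.0275·328) = 0.01764 m·K/W
  R'_brass = ln(0.0324/0.0275)/(2πk) = 0.1640/(2π·109) = 2.394×10^-4 m·K/W
R_polyurethane foam = ΣR − ΣR_known = 5.829 − 0.01788 = 5.811 m·K/W
ln(r₂/r₁)/(2πk) = 5.811 ⇒ k = 0.7789/(2π·5.811) = 0.0213 W/m·K

k = 0.0213 W/m·K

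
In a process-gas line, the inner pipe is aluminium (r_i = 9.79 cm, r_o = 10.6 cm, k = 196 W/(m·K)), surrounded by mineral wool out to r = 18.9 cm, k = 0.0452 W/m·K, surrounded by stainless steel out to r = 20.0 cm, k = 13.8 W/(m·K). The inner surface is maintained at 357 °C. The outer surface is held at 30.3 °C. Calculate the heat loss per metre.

Q' = 160 W/m

Treat each layer as a resistance in series:
  R'_aluminium = ln(0.106/0.0979)/(2πk) = 0.07949/(2π·196) = 6.455×10^-5 m·K/W
  R'_mineral wool = ln(0.189/0.106)/(2πk) = 0.5783/(2π·0.0452) = 2.036 m·K/W
  R'_stainless steel = ln(0.200/0.189)/(2πk) = 0.05657/(2π·13.8) = 6.524×10^-4 m·K/W
ΣR = 6.455×10^-5 + 2.036 + 6.524×10^-4 = 2.037 m·K/W
Q' = ΔT/ΣR = (357 °C − 30.3 °C)/2.037 = 160 W/m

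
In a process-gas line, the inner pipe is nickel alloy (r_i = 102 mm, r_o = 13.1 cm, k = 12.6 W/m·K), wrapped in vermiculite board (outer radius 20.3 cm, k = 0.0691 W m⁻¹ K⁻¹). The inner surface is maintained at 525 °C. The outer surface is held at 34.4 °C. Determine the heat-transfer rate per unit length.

Q' = 485 W/m

Series thermal resistances, inner to outer:
  R'_nickel alloy = ln(0.131/0.102)/(2πk) = 0.2502/(2π·12.6) = 0.003161 m·K/W
  R'_vermiculite board = ln(0.203/0.131)/(2πk) = 0.4380/(2π·0.0691) = 1.009 m·K/W
ΣR = 0.003161 + 1.009 = 1.012 m·K/W
Q' = ΔT/ΣR = (525 °C − 34.4 °C)/1.012 = 485 W/m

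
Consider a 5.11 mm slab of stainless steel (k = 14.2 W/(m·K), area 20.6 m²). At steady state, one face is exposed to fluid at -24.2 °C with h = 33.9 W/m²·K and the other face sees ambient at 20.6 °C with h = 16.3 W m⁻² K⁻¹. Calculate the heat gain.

Treat each layer as a resistance in series:
  R_conv,in = 1/(hA) = 1/(33.9·20.6) = 0.001432 K/W
  R_stainless steel = L/(kA) = 0.00511/(14.2·20.6) = 1.747×10^-5 K/W
  R_conv,out = 1/(hA) = 1/(16.3·20.6) = 0.002978 K/W
ΣR = 0.001432 + 1.747×10^-5 + 0.002978 = 0.004427 K/W
Q = ΔT/ΣR = (-24.2 °C − 20.6 °C)/0.004427 = -10100 W
(Negative Q ⇒ heat flows inward; heat gain = 10100 W.)

Q = 10.1 kW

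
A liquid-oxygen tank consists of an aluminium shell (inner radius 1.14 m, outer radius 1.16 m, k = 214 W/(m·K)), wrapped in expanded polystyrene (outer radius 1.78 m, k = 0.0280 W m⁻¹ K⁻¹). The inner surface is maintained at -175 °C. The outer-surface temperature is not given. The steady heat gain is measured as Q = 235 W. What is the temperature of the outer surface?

T_out = 25.5 °C

Series resistances:
  R_aluminium = (1/1.14 − 1/1.16)/(4πk) = 0.01512/(4π·214) = 5.624×10^-6 K/W
  R_expanded polystyrene = (1/1.16 − 1/1.78)/(4πk) = 0.3003/(4π·0.0280) = 0.8534 K/W
ΣR = 0.8534 K/W
ΔT = Q·ΣR = 235 × 0.8534 = 200.5 K
Heat flows inward, so T_out = T_in + ΔT = -175 + 200.5 = 25.5 °C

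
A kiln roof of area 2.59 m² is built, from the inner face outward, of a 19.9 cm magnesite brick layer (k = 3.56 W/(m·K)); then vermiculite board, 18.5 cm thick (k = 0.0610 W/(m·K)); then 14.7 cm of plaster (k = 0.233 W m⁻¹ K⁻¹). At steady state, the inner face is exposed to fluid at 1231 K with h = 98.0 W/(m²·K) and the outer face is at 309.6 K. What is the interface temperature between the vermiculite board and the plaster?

Series thermal resistances, inner to outer:
  R_conv,in = 1/(hA) = 1/(98.0·2.59) = 0.003940 K/W
  R_magnesite brick = L/(kA) = 0.199/(3.56·2.59) = 0.02158 K/W
  R_vermiculite board = L/(kA) = 0.185/(0.0610·2.59) = 1.171 K/W
  R_plaster = L/(kA) = 0.147/(0.233·2.59) = 0.2436 K/W
ΣR = 0.003940 + 0.02158 + 1.171 + 0.2436 = 1.440 K/W
Q = ΔT/ΣR = (1231 K − 309.6 K)/1.440 = 639.9 W
From the inner boundary to the vermiculite board/plaster interface, ΣR_partial = 1.197 K/W.
T_interface = T_in − Q·ΣR_partial = 1231 K − (639.9)(1.197) = 465 K

T = 465 K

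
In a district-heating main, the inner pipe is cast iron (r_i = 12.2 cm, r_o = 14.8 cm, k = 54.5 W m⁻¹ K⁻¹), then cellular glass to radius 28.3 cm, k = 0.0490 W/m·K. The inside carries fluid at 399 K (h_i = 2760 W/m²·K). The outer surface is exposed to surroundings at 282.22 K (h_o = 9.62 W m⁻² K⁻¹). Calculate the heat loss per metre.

Resistance network (inner→outer):
  R'_conv,in = 1/(2πr h) = 1/(2π·0.122·2760) = 4.727×10^-4 m·K/W
  R'_cast iron = ln(0.148/0.122)/(2πk) = 0.1932/(2π·54.5) = 5.642×10^-4 m·K/W
  R'_cellular glass = ln(0.283/0.148)/(2πk) = 0.6482/(2π·0.0490) = 2.106 m·K/W
  R'_conv,out = 1/(2πr h) = 1/(2π·0.283·9.62) = 0.05846 m·K/W
ΣR = 4.727×10^-4 + 5.642×10^-4 + 2.106 + 0.05846 = 2.165 m·K/W
Q' = ΔT/ΣR = (399 K − 282.22 K)/2.165 = 53.9 W/m

Q' = 53.9 W/m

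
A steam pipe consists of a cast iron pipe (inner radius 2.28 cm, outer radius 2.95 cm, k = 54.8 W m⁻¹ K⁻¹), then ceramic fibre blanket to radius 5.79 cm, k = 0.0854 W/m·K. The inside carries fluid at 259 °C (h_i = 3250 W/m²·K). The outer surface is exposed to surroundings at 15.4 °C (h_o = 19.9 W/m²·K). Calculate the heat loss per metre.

Treat each layer as a resistance in series:
  R'_conv,in = 1/(2πr h) = 1/(2π·0.0228·3250) = 0.002148 m·K/W
  R'_cast iron = ln(0.0295/0.0228)/(2πk) = 0.2576/(2π·54.8) = 7.482×10^-4 m·K/W
  R'_ceramic fibre blanket = ln(0.0579/0.0295)/(2πk) = 0.6743/(2π·0.0854) = 1.257 m·K/W
  R'_conv,out = 1/(2πr h) = 1/(2π·0.0579·19.9) = 0.1381 m·K/W
ΣR = 0.002148 + 7.482×10^-4 + 1.257 + 0.1381 = 1.398 m·K/W
Q' = ΔT/ΣR = (259 °C − 15.4 °C)/1.398 = 174 W/m

Q' = 174 W/m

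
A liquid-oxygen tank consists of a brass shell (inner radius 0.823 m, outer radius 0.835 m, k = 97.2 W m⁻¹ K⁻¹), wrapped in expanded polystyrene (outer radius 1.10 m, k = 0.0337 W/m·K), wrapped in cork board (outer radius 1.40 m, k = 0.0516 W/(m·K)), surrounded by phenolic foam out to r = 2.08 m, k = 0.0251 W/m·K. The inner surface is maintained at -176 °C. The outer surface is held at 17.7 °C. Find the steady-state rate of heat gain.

Resistance network (inner→outer):
  R_brass = (1/0.823 − 1/0.835)/(4πk) = 0.01746/(4π·97.2) = 1.430×10^-5 K/W
  R_expanded polystyrene = (1/0.835 − 1/1.10)/(4πk) = 0.2885/(4π·0.0337) = 0.6813 K/W
  R_cork board = (1/1.10 − 1/1.40)/(4πk) = 0.1948/(4π·0.0516) = 0.3004 K/W
  R_phenolic foam = (1/1.40 − 1/2.08)/(4πk) = 0.2335/(4π·0.0251) = 0.7403 K/W
ΣR = 1.430×10^-5 + 0.6813 + 0.3004 + 0.7403 = 1.722 K/W
Q = ΔT/ΣR = (-176 °C − 17.7 °C)/1.722 = -112 W
(Negative Q ⇒ heat flows inward; heat gain = 112 W.)

Q = 112 W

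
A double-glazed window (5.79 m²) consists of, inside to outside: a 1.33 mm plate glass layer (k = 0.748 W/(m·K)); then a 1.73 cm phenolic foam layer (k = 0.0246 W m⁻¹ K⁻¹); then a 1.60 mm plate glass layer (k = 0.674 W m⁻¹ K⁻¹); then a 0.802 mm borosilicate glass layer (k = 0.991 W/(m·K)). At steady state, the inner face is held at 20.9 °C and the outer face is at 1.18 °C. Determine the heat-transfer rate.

Q = 161 W

Series thermal resistances, inner to outer:
  R_plate glass = L/(kA) = 0.00133/(0.748·5.79) = 3.071×10^-4 K/W
  R_phenolic foam = L/(kA) = 0.0173/(0.0246·5.79) = 0.1215 K/W
  R_plate glass = L/(kA) = 0.00160/(0.674·5.79) = 4.100×10^-4 K/W
  R_borosilicate glass = L/(kA) = 8.02×10^-4/(0.991·5.79) = 1.398×10^-4 K/W
ΣR = 3.071×10^-4 + 0.1215 + 4.100×10^-4 + 1.398×10^-4 = 0.1224 K/W
Q = ΔT/ΣR = (20.9 °C − 1.18 °C)/0.1224 = 161 W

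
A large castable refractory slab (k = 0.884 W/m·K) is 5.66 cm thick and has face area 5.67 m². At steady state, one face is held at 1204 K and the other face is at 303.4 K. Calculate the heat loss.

Q = kA·ΔT/L = 0.884 × 5.67 × |1204 K − 303.4 K| / 0.0566 = 79800 W

Q = 79.8 kW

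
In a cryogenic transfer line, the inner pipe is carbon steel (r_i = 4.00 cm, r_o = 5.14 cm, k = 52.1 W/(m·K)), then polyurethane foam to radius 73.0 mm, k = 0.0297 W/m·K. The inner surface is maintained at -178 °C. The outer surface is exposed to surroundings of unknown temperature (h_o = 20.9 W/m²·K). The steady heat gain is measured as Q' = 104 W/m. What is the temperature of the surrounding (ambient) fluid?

T_out = 28.4 °C

Sum the resistances:
  R'_carbon steel = ln(0.0514/0.0400)/(2πk) = 0.2508/(2π·52.1) = 7.660×10^-4 m·K/W
  R'_polyurethane foam = ln(0.0730/0.0514)/(2πk) = 0.3508/(2π·0.0297) = 1.880 m·K/W
  R'_conv,out = 1/(2πr h) = 1/(2π·0.0730·20.9) = 0.1043 m·K/W
ΣR = 1.985 m·K/W
ΔT = Q'·ΣR = 104 × 1.985 = 206.4 K
Heat flows inward, so T_out = T_in + ΔT = -178 + 206.4 = 28.4 °C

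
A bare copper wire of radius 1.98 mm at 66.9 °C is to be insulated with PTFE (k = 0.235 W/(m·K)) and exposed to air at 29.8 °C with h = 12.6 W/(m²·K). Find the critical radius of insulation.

r_cr = 1.87 cm

For a cylinder, r_cr = k_ins/h = 0.235/12.6 = 0.0187 m = 1.87 cm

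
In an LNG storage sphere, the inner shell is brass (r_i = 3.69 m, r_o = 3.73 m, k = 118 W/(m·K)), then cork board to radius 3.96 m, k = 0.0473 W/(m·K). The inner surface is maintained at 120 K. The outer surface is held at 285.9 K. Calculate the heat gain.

Q = 6330 W

Treat each layer as a resistance in series:
  R_brass = (1/3.69 − 1/3.73)/(4πk) = 0.002906/(4π·118) = 1.960×10^-6 K/W
  R_cork board = (1/3.73 − 1/3.96)/(4πk) = 0.01557/(4π·0.0473) = 0.02620 K/W
ΣR = 1.960×10^-6 + 0.02620 = 0.02620 K/W
Q = ΔT/ΣR = (120 K − 285.9 K)/0.02620 = -6330 W
(Negative Q ⇒ heat flows inward; heat gain = 6330 W.)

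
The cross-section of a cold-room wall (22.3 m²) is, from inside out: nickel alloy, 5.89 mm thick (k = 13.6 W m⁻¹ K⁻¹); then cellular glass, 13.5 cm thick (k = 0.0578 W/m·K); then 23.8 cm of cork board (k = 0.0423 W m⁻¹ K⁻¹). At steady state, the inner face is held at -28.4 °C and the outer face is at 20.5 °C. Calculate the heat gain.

Q = 137 W

Resistance network (inner→outer):
  R_nickel alloy = L/(kA) = 0.00589/(13.6·22.3) = 1.942×10^-5 K/W
  R_cellular glass = L/(kA) = 0.135/(0.0578·22.3) = 0.1047 K/W
  R_cork board = L/(kA) = 0.238/(0.0423·22.3) = 0.2523 K/W
ΣR = 1.942×10^-5 + 0.1047 + 0.2523 = 0.3570 K/W
Q = ΔT/ΣR = (-28.4 °C − 20.5 °C)/0.3570 = -137 W
(Negative Q ⇒ heat flows inward; heat gain = 137 W.)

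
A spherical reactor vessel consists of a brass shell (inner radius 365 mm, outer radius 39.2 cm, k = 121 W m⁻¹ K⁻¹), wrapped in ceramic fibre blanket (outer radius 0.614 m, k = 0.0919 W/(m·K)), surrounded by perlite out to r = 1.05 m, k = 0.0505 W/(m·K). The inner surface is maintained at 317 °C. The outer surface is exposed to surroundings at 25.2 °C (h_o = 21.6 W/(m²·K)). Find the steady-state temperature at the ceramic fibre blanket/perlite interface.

T = 192 °C

Treat each layer as a resistance in series:
  R_brass = (1/0.365 − 1/0.392)/(4πk) = 0.1887/(4π·121) = 1.241×10^-4 K/W
  R_ceramic fibre blanket = (1/0.392 − 1/0.614)/(4πk) = 0.9224/(4π·0.0919) = 0.7987 K/W
  R_perlite = (1/0.614 − 1/1.05)/(4πk) = 0.6763/(4π·0.0505) = 1.066 K/W
  R_conv,out = 1/(4πr²h) = 1/(4π·1.05²·21.6) = 0.003342 K/W
ΣR = 1.241×10^-4 + 0.7987 + 1.066 + 0.003342 = 1.868 K/W
Q = ΔT/ΣR = (317 °C − 25.2 °C)/1.868 = 156.2 W
From the inner boundary to the ceramic fibre blanket/perlite interface, ΣR_partial = 0.7988 K/W.
T_interface = T_in − Q·ΣR_partial = 317 °C − (156.2)(0.7988) = 192 °C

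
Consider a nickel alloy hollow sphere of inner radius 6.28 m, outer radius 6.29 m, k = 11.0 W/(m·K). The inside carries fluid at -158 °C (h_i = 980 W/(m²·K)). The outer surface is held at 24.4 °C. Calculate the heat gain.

Resistance network (inner→outer):
  R_conv,in = 1/(4πr²h) = 1/(4π·6.28²·980) = 2.059×10^-6 K/W
  R_nickel alloy = (1/6.28 − 1/6.29)/(4πk) = 2.532×10^-4/(4π·11.0) = 1.831×10^-6 K/W
ΣR = 2.059×10^-6 + 1.831×10^-6 = 3.890×10^-6 K/W
Q = ΔT/ΣR = (-158 °C − 24.4 °C)/3.890×10^-6 = -4.69×10^7 W
(Negative Q ⇒ heat flows inward; heat gain = 4.69×10^7 W.)

Q = 4.69×10^7 W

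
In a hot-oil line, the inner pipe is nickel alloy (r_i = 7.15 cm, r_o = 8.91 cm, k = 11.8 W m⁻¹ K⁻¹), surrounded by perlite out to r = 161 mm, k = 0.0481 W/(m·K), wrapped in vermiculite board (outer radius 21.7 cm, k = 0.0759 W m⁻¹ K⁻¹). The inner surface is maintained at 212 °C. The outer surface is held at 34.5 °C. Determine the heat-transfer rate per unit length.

Treat each layer as a resistance in series:
  R'_nickel alloy = ln(0.0891/0.0715)/(2πk) = 0.2201/(2π·11.8) = 0.002968 m·K/W
  R'_perlite = ln(0.161/0.0891)/(2πk) = 0.5916/(2π·0.0481) = 1.958 m·K/W
  R'_vermiculite board = ln(0.217/0.161)/(2πk) = 0.2985/(2π·0.0759) = 0.6259 m·K/W
ΣR = 0.002968 + 1.958 + 0.6259 = 2.587 m·K/W
Q' = ΔT/ΣR = (212 °C − 34.5 °C)/2.587 = 68.6 W/m

Q' = 68.6 W/m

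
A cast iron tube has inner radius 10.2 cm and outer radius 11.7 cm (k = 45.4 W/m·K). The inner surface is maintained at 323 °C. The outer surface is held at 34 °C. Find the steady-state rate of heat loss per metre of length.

Q' = 601 kW/m

Q' = 2πk·ΔT/ln(r₂/r₁) = 2π × 45.4 × 289 / ln(0.117/0.102) = 6.01×10^5 W/m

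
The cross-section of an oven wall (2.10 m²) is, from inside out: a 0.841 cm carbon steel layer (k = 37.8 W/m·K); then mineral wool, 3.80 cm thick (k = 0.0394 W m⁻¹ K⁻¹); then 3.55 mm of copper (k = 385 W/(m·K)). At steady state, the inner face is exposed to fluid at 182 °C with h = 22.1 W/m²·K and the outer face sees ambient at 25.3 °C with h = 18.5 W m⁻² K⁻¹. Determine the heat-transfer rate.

Q = 309 W

Resistance network (inner→outer):
  R_conv,in = 1/(hA) = 1/(22.1·2.10) = 0.02155 K/W
  R_carbon steel = L/(kA) = 0.00841/(37.8·2.10) = 1.059×10^-4 K/W
  R_mineral wool = L/(kA) = 0.0380/(0.0394·2.10) = 0.4593 K/W
  R_copper = L/(kA) = 0.00355/(385·2.10) = 4.391×10^-6 K/W
  R_conv,out = 1/(hA) = 1/(18.5·2.10) = 0.02574 K/W
ΣR = 0.02155 + 1.059×10^-4 + 0.4593 + 4.391×10^-6 + 0.02574 = 0.5067 K/W
Q = ΔT/ΣR = (182 °C − 25.3 °C)/0.5067 = 309 W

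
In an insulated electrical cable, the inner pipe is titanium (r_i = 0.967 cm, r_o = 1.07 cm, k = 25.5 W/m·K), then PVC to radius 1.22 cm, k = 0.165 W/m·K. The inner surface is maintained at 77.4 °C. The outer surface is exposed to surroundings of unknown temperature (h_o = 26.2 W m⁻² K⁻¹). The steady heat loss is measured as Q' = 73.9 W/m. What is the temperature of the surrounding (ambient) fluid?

T_out = 31.2 °C

Series resistances:
  R'_titanium = ln(0.0107/0.00967)/(2πk) = 0.1012/(2π·25.5) = 6.317×10^-4 m·K/W
  R'_PVC = ln(0.0122/0.0107)/(2πk) = 0.1312/(2π·0.165) = 0.1265 m·K/W
  R'_conv,out = 1/(2πr h) = 1/(2π·0.0122·26.2) = 0.4979 m·K/W
ΣR = 0.6251 m·K/W
ΔT = Q'·ΣR = 73.9 × 0.6251 = 46.19 K
Heat flows outward, so T_out = T_in − ΔT = 77.4 − 46.19 = 31.2 °C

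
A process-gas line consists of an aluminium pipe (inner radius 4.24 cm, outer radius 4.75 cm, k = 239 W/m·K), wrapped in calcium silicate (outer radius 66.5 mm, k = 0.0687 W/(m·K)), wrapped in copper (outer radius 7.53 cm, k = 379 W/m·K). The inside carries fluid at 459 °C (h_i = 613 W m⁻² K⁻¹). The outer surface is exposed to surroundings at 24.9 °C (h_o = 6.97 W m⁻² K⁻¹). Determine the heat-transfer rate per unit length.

Resistance network (inner→outer):
  R'_conv,in = 1/(2πr h) = 1/(2π·0.0424·613) = 0.006123 m·K/W
  R'_aluminium = ln(0.0475/0.0424)/(2πk) = 0.1136/(2π·239) = 7.564×10^-5 m·K/W
  R'_calcium silicate = ln(0.0665/0.0475)/(2πk) = 0.3365/(2π·0.0687) = 0.7795 m·K/W
  R'_copper = ln(0.0753/0.0665)/(2πk) = 0.1243/(2π·379) = 5.219×10^-5 m·K/W
  R'_conv,out = 1/(2πr h) = 1/(2π·0.0753·6.97) = 0.3032 m·K/W
ΣR = 0.006123 + 7.564×10^-5 + 0.7795 + 5.219×10^-5 + 0.3032 = 1.089 m·K/W
Q' = ΔT/ΣR = (459 °C − 24.9 °C)/1.089 = 399 W/m

Q' = 399 W/m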